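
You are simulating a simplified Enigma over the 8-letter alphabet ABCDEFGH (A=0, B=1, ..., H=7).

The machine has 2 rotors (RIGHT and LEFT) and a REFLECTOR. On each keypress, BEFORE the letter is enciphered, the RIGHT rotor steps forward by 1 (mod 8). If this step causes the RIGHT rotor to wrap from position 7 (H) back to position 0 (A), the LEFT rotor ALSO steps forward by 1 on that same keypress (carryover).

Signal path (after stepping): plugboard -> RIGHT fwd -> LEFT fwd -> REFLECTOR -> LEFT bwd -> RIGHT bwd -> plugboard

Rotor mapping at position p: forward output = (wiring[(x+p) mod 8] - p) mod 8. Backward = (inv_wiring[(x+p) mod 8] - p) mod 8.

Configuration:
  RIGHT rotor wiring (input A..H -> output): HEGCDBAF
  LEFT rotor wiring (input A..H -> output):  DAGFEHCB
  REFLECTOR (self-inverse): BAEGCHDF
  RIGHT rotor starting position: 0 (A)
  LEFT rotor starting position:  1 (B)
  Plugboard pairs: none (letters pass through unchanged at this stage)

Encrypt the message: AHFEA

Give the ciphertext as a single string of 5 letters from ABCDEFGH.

Char 1 ('A'): step: R->1, L=1; A->plug->A->R->D->L->D->refl->G->L'->E->R'->G->plug->G
Char 2 ('H'): step: R->2, L=1; H->plug->H->R->C->L->E->refl->C->L'->H->R'->D->plug->D
Char 3 ('F'): step: R->3, L=1; F->plug->F->R->E->L->G->refl->D->L'->D->R'->H->plug->H
Char 4 ('E'): step: R->4, L=1; E->plug->E->R->D->L->D->refl->G->L'->E->R'->C->plug->C
Char 5 ('A'): step: R->5, L=1; A->plug->A->R->E->L->G->refl->D->L'->D->R'->B->plug->B

Answer: GDHCB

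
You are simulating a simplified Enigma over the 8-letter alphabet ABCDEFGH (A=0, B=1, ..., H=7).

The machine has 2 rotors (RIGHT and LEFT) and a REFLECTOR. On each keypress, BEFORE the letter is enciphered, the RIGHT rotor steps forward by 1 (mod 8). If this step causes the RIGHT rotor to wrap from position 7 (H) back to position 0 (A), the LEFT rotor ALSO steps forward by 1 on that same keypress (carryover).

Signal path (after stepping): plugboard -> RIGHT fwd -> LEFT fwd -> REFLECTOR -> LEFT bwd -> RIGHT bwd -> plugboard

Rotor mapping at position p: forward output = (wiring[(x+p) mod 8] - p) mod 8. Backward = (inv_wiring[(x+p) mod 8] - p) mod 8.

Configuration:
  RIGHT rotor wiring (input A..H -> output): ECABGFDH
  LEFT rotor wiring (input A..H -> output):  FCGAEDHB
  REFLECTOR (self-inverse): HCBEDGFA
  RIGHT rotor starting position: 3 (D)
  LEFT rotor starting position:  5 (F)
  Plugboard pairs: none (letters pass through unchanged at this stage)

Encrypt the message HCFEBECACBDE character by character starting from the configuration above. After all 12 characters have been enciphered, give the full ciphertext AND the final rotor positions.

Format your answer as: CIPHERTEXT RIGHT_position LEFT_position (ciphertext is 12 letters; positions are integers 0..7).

Char 1 ('H'): step: R->4, L=5; H->plug->H->R->F->L->B->refl->C->L'->B->R'->B->plug->B
Char 2 ('C'): step: R->5, L=5; C->plug->C->R->C->L->E->refl->D->L'->G->R'->B->plug->B
Char 3 ('F'): step: R->6, L=5; F->plug->F->R->D->L->A->refl->H->L'->H->R'->H->plug->H
Char 4 ('E'): step: R->7, L=5; E->plug->E->R->C->L->E->refl->D->L'->G->R'->G->plug->G
Char 5 ('B'): step: R->0, L->6 (L advanced); B->plug->B->R->C->L->H->refl->A->L'->E->R'->A->plug->A
Char 6 ('E'): step: R->1, L=6; E->plug->E->R->E->L->A->refl->H->L'->C->R'->F->plug->F
Char 7 ('C'): step: R->2, L=6; C->plug->C->R->E->L->A->refl->H->L'->C->R'->G->plug->G
Char 8 ('A'): step: R->3, L=6; A->plug->A->R->G->L->G->refl->F->L'->H->R'->G->plug->G
Char 9 ('C'): step: R->4, L=6; C->plug->C->R->H->L->F->refl->G->L'->G->R'->F->plug->F
Char 10 ('B'): step: R->5, L=6; B->plug->B->R->G->L->G->refl->F->L'->H->R'->D->plug->D
Char 11 ('D'): step: R->6, L=6; D->plug->D->R->E->L->A->refl->H->L'->C->R'->E->plug->E
Char 12 ('E'): step: R->7, L=6; E->plug->E->R->C->L->H->refl->A->L'->E->R'->H->plug->H
Final: ciphertext=BBHGAFGGFDEH, RIGHT=7, LEFT=6

Answer: BBHGAFGGFDEH 7 6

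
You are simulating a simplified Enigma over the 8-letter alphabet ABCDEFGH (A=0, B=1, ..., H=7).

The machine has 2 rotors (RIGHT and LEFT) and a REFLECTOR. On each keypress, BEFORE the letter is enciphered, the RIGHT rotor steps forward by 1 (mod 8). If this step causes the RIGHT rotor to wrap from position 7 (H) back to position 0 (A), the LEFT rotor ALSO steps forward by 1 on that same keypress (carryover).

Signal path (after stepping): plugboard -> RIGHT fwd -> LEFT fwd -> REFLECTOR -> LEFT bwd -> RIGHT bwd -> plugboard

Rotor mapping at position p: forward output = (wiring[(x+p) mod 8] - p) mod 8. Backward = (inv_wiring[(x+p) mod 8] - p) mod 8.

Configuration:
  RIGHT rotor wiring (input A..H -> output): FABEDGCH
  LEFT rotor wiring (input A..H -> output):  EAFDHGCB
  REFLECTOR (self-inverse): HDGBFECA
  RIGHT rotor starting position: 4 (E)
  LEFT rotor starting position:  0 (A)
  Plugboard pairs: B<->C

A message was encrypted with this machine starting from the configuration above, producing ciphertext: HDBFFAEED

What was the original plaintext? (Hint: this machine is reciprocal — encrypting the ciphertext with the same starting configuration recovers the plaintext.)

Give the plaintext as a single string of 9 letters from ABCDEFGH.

Char 1 ('H'): step: R->5, L=0; H->plug->H->R->G->L->C->refl->G->L'->F->R'->B->plug->C
Char 2 ('D'): step: R->6, L=0; D->plug->D->R->C->L->F->refl->E->L'->A->R'->H->plug->H
Char 3 ('B'): step: R->7, L=0; B->plug->C->R->B->L->A->refl->H->L'->E->R'->F->plug->F
Char 4 ('F'): step: R->0, L->1 (L advanced); F->plug->F->R->G->L->A->refl->H->L'->A->R'->B->plug->C
Char 5 ('F'): step: R->1, L=1; F->plug->F->R->B->L->E->refl->F->L'->E->R'->H->plug->H
Char 6 ('A'): step: R->2, L=1; A->plug->A->R->H->L->D->refl->B->L'->F->R'->F->plug->F
Char 7 ('E'): step: R->3, L=1; E->plug->E->R->E->L->F->refl->E->L'->B->R'->A->plug->A
Char 8 ('E'): step: R->4, L=1; E->plug->E->R->B->L->E->refl->F->L'->E->R'->F->plug->F
Char 9 ('D'): step: R->5, L=1; D->plug->D->R->A->L->H->refl->A->L'->G->R'->H->plug->H

Answer: CHFCHFAFH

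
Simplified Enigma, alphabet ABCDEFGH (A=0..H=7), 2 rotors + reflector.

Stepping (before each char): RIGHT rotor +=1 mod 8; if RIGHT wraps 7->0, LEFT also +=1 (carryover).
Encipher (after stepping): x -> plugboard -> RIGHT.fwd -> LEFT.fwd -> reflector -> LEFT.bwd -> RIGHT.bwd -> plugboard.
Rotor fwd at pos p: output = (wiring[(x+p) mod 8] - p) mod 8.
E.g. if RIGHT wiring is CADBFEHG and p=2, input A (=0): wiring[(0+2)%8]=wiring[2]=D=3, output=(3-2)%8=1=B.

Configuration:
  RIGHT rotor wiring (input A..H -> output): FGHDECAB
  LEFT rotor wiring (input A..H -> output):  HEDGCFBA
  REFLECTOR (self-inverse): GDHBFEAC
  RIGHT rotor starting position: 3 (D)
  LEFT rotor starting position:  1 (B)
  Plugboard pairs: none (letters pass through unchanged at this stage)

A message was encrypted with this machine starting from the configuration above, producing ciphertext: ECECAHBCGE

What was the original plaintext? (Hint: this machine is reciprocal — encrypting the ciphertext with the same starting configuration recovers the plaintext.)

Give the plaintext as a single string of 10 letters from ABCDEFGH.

Answer: BFGFFFEHAG

Derivation:
Char 1 ('E'): step: R->4, L=1; E->plug->E->R->B->L->C->refl->H->L'->G->R'->B->plug->B
Char 2 ('C'): step: R->5, L=1; C->plug->C->R->E->L->E->refl->F->L'->C->R'->F->plug->F
Char 3 ('E'): step: R->6, L=1; E->plug->E->R->B->L->C->refl->H->L'->G->R'->G->plug->G
Char 4 ('C'): step: R->7, L=1; C->plug->C->R->H->L->G->refl->A->L'->F->R'->F->plug->F
Char 5 ('A'): step: R->0, L->2 (L advanced); A->plug->A->R->F->L->G->refl->A->L'->C->R'->F->plug->F
Char 6 ('H'): step: R->1, L=2; H->plug->H->R->E->L->H->refl->C->L'->H->R'->F->plug->F
Char 7 ('B'): step: R->2, L=2; B->plug->B->R->B->L->E->refl->F->L'->G->R'->E->plug->E
Char 8 ('C'): step: R->3, L=2; C->plug->C->R->H->L->C->refl->H->L'->E->R'->H->plug->H
Char 9 ('G'): step: R->4, L=2; G->plug->G->R->D->L->D->refl->B->L'->A->R'->A->plug->A
Char 10 ('E'): step: R->5, L=2; E->plug->E->R->B->L->E->refl->F->L'->G->R'->G->plug->G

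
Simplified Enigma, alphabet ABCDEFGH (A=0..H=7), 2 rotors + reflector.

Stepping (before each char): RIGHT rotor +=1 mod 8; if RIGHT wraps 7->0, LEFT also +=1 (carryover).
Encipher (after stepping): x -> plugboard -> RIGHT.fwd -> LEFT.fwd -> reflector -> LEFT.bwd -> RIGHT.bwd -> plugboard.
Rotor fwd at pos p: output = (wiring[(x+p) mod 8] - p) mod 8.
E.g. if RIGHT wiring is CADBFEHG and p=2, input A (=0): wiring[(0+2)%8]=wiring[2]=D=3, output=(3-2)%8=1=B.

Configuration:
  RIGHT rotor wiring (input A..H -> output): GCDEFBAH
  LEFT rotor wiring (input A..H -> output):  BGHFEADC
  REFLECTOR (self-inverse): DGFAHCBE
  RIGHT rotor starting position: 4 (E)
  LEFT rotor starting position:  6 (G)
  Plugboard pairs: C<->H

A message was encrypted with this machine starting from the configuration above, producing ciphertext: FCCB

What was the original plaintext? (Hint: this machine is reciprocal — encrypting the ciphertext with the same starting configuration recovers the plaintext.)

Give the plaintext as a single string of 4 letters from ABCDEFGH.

Char 1 ('F'): step: R->5, L=6; F->plug->F->R->G->L->G->refl->B->L'->E->R'->A->plug->A
Char 2 ('C'): step: R->6, L=6; C->plug->H->R->D->L->A->refl->D->L'->C->R'->A->plug->A
Char 3 ('C'): step: R->7, L=6; C->plug->H->R->B->L->E->refl->H->L'->F->R'->E->plug->E
Char 4 ('B'): step: R->0, L->7 (L advanced); B->plug->B->R->C->L->H->refl->E->L'->H->R'->H->plug->C

Answer: AAEC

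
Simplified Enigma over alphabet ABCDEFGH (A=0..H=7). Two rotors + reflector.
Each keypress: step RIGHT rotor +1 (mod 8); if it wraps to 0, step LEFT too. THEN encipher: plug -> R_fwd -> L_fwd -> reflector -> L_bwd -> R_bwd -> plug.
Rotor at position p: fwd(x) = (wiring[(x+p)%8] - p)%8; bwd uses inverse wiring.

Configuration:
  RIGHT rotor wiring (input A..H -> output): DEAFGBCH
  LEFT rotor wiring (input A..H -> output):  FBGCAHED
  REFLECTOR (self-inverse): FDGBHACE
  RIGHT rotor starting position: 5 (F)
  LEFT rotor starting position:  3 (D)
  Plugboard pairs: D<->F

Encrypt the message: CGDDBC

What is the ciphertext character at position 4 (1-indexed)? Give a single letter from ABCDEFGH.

Char 1 ('C'): step: R->6, L=3; C->plug->C->R->F->L->C->refl->G->L'->G->R'->D->plug->F
Char 2 ('G'): step: R->7, L=3; G->plug->G->R->C->L->E->refl->H->L'->A->R'->A->plug->A
Char 3 ('D'): step: R->0, L->4 (L advanced); D->plug->F->R->B->L->D->refl->B->L'->E->R'->B->plug->B
Char 4 ('D'): step: R->1, L=4; D->plug->F->R->B->L->D->refl->B->L'->E->R'->C->plug->C

C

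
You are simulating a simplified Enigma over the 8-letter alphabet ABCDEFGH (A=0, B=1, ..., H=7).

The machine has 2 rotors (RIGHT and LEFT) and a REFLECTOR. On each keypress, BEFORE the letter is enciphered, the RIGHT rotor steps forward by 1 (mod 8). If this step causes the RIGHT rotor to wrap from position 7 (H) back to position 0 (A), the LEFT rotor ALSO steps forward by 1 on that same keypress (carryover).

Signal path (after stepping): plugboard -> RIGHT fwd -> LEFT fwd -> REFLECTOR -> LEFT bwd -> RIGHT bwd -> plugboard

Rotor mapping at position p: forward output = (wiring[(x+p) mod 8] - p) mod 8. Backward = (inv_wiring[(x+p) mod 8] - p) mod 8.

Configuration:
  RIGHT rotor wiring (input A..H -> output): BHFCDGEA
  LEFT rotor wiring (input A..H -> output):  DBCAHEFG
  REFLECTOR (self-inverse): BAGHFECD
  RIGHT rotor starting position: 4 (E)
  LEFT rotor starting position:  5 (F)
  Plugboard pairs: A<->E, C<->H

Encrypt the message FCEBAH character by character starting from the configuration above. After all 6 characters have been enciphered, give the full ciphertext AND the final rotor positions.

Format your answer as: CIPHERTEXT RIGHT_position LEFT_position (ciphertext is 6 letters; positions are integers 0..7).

Answer: CEBHGF 2 6

Derivation:
Char 1 ('F'): step: R->5, L=5; F->plug->F->R->A->L->H->refl->D->L'->G->R'->H->plug->C
Char 2 ('C'): step: R->6, L=5; C->plug->H->R->A->L->H->refl->D->L'->G->R'->A->plug->E
Char 3 ('E'): step: R->7, L=5; E->plug->A->R->B->L->A->refl->B->L'->C->R'->B->plug->B
Char 4 ('B'): step: R->0, L->6 (L advanced); B->plug->B->R->H->L->G->refl->C->L'->F->R'->C->plug->H
Char 5 ('A'): step: R->1, L=6; A->plug->E->R->F->L->C->refl->G->L'->H->R'->G->plug->G
Char 6 ('H'): step: R->2, L=6; H->plug->C->R->B->L->A->refl->B->L'->G->R'->F->plug->F
Final: ciphertext=CEBHGF, RIGHT=2, LEFT=6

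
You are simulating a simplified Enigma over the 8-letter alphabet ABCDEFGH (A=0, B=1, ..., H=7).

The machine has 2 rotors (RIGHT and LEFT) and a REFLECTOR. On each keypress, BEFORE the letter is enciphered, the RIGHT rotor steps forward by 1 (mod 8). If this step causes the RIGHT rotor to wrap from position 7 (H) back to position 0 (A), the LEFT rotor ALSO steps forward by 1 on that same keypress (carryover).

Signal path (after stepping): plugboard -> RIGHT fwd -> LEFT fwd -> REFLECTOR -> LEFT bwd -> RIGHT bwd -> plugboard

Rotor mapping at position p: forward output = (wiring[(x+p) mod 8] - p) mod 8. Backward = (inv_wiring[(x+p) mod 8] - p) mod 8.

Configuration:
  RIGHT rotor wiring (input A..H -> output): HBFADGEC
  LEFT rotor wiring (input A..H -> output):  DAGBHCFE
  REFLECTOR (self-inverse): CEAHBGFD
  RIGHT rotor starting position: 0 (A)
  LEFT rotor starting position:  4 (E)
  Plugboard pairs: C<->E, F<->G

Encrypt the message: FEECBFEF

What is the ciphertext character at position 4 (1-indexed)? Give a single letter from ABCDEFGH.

Char 1 ('F'): step: R->1, L=4; F->plug->G->R->B->L->G->refl->F->L'->H->R'->C->plug->E
Char 2 ('E'): step: R->2, L=4; E->plug->C->R->B->L->G->refl->F->L'->H->R'->H->plug->H
Char 3 ('E'): step: R->3, L=4; E->plug->C->R->D->L->A->refl->C->L'->G->R'->G->plug->F
Char 4 ('C'): step: R->4, L=4; C->plug->E->R->D->L->A->refl->C->L'->G->R'->D->plug->D

D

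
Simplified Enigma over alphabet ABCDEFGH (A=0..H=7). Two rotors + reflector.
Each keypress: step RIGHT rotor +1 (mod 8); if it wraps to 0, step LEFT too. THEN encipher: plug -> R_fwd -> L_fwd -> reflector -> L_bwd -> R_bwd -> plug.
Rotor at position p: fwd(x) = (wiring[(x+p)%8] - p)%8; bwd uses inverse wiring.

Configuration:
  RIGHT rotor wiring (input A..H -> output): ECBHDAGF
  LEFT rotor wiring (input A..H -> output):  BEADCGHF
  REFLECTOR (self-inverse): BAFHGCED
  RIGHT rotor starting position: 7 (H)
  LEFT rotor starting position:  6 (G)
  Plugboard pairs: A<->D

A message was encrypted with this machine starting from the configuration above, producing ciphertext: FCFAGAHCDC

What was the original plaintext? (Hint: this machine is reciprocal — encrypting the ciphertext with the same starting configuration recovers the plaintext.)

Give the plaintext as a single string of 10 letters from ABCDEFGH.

Answer: DFDGFDFHAH

Derivation:
Char 1 ('F'): step: R->0, L->7 (L advanced); F->plug->F->R->A->L->G->refl->E->L'->E->R'->A->plug->D
Char 2 ('C'): step: R->1, L=7; C->plug->C->R->G->L->H->refl->D->L'->F->R'->F->plug->F
Char 3 ('F'): step: R->2, L=7; F->plug->F->R->D->L->B->refl->A->L'->H->R'->A->plug->D
Char 4 ('A'): step: R->3, L=7; A->plug->D->R->D->L->B->refl->A->L'->H->R'->G->plug->G
Char 5 ('G'): step: R->4, L=7; G->plug->G->R->F->L->D->refl->H->L'->G->R'->F->plug->F
Char 6 ('A'): step: R->5, L=7; A->plug->D->R->H->L->A->refl->B->L'->D->R'->A->plug->D
Char 7 ('H'): step: R->6, L=7; H->plug->H->R->C->L->F->refl->C->L'->B->R'->F->plug->F
Char 8 ('C'): step: R->7, L=7; C->plug->C->R->D->L->B->refl->A->L'->H->R'->H->plug->H
Char 9 ('D'): step: R->0, L->0 (L advanced); D->plug->A->R->E->L->C->refl->F->L'->H->R'->D->plug->A
Char 10 ('C'): step: R->1, L=0; C->plug->C->R->G->L->H->refl->D->L'->D->R'->H->plug->H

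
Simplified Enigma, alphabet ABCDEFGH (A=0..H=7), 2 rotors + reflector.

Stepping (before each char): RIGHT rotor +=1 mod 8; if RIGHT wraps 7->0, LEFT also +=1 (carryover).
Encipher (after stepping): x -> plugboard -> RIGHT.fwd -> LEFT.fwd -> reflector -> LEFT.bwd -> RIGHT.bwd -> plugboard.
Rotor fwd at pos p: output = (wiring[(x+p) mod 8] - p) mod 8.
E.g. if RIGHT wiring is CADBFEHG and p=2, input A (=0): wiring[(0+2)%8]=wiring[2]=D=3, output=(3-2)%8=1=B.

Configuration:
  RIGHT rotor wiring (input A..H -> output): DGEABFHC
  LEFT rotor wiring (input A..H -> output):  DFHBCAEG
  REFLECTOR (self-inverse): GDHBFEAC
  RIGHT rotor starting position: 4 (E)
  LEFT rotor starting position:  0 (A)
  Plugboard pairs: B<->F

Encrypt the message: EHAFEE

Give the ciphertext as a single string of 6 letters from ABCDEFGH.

Answer: DCHDCD

Derivation:
Char 1 ('E'): step: R->5, L=0; E->plug->E->R->B->L->F->refl->E->L'->G->R'->D->plug->D
Char 2 ('H'): step: R->6, L=0; H->plug->H->R->H->L->G->refl->A->L'->F->R'->C->plug->C
Char 3 ('A'): step: R->7, L=0; A->plug->A->R->D->L->B->refl->D->L'->A->R'->H->plug->H
Char 4 ('F'): step: R->0, L->1 (L advanced); F->plug->B->R->G->L->F->refl->E->L'->A->R'->D->plug->D
Char 5 ('E'): step: R->1, L=1; E->plug->E->R->E->L->H->refl->C->L'->H->R'->C->plug->C
Char 6 ('E'): step: R->2, L=1; E->plug->E->R->F->L->D->refl->B->L'->D->R'->D->plug->D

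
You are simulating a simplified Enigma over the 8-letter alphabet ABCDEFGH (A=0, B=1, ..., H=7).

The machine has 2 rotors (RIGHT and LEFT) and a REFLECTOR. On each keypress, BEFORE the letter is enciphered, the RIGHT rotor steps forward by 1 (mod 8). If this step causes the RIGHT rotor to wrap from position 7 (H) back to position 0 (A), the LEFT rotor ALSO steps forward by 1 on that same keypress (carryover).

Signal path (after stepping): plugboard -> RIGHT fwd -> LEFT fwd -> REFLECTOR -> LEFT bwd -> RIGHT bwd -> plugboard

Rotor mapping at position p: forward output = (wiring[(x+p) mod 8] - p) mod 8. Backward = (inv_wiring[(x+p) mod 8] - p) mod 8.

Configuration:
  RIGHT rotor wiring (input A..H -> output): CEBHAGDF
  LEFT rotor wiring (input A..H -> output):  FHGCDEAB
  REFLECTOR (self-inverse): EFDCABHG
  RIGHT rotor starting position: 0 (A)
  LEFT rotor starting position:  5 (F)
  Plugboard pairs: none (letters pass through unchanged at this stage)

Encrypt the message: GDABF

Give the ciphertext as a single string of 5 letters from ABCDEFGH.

Char 1 ('G'): step: R->1, L=5; G->plug->G->R->E->L->C->refl->D->L'->B->R'->H->plug->H
Char 2 ('D'): step: R->2, L=5; D->plug->D->R->E->L->C->refl->D->L'->B->R'->E->plug->E
Char 3 ('A'): step: R->3, L=5; A->plug->A->R->E->L->C->refl->D->L'->B->R'->G->plug->G
Char 4 ('B'): step: R->4, L=5; B->plug->B->R->C->L->E->refl->A->L'->D->R'->H->plug->H
Char 5 ('F'): step: R->5, L=5; F->plug->F->R->E->L->C->refl->D->L'->B->R'->A->plug->A

Answer: HEGHA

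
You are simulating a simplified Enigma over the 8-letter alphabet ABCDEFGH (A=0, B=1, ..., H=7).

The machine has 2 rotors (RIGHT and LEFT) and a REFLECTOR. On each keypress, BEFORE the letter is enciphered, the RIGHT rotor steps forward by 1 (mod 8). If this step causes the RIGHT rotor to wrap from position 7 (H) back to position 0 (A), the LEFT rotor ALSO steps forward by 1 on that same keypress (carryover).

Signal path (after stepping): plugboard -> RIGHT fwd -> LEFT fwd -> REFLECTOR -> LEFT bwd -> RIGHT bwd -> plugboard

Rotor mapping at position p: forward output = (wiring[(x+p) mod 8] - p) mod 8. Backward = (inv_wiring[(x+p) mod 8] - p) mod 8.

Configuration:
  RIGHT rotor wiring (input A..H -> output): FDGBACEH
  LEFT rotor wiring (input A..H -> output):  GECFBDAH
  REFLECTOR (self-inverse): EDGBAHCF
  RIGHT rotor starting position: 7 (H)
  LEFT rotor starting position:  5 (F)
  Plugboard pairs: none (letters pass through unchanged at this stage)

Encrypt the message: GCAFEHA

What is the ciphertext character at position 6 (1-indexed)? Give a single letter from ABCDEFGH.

Char 1 ('G'): step: R->0, L->6 (L advanced); G->plug->G->R->E->L->E->refl->A->L'->C->R'->F->plug->F
Char 2 ('C'): step: R->1, L=6; C->plug->C->R->A->L->C->refl->G->L'->D->R'->F->plug->F
Char 3 ('A'): step: R->2, L=6; A->plug->A->R->E->L->E->refl->A->L'->C->R'->E->plug->E
Char 4 ('F'): step: R->3, L=6; F->plug->F->R->C->L->A->refl->E->L'->E->R'->E->plug->E
Char 5 ('E'): step: R->4, L=6; E->plug->E->R->B->L->B->refl->D->L'->G->R'->B->plug->B
Char 6 ('H'): step: R->5, L=6; H->plug->H->R->D->L->G->refl->C->L'->A->R'->D->plug->D

D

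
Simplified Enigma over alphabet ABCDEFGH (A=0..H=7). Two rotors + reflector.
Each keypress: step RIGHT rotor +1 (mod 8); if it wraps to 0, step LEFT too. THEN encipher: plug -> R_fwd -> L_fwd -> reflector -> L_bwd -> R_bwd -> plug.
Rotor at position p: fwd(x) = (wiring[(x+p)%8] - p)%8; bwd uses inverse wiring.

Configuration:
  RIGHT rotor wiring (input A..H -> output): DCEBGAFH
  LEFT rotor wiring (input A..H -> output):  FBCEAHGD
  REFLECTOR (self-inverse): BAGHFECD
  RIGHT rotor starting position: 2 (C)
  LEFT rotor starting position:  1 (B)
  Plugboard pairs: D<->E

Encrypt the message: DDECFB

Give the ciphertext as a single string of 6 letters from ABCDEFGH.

Answer: AHGAEE

Derivation:
Char 1 ('D'): step: R->3, L=1; D->plug->E->R->E->L->G->refl->C->L'->G->R'->A->plug->A
Char 2 ('D'): step: R->4, L=1; D->plug->E->R->H->L->E->refl->F->L'->F->R'->H->plug->H
Char 3 ('E'): step: R->5, L=1; E->plug->D->R->G->L->C->refl->G->L'->E->R'->G->plug->G
Char 4 ('C'): step: R->6, L=1; C->plug->C->R->F->L->F->refl->E->L'->H->R'->A->plug->A
Char 5 ('F'): step: R->7, L=1; F->plug->F->R->H->L->E->refl->F->L'->F->R'->D->plug->E
Char 6 ('B'): step: R->0, L->2 (L advanced); B->plug->B->R->C->L->G->refl->C->L'->B->R'->D->plug->E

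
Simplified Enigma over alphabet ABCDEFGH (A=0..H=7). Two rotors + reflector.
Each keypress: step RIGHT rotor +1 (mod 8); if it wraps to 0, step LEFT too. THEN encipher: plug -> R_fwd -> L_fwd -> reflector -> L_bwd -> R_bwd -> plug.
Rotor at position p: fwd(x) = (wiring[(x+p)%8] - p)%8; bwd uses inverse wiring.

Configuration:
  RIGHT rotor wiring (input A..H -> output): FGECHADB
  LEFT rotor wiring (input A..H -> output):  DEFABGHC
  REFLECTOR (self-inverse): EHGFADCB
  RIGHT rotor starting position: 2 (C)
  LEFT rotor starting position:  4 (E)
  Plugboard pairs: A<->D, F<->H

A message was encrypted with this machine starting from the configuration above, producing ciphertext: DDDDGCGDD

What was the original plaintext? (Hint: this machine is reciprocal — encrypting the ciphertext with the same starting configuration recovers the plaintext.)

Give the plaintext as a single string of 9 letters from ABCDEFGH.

Answer: CEECEHFAC

Derivation:
Char 1 ('D'): step: R->3, L=4; D->plug->A->R->H->L->E->refl->A->L'->F->R'->C->plug->C
Char 2 ('D'): step: R->4, L=4; D->plug->A->R->D->L->G->refl->C->L'->B->R'->E->plug->E
Char 3 ('D'): step: R->5, L=4; D->plug->A->R->D->L->G->refl->C->L'->B->R'->E->plug->E
Char 4 ('D'): step: R->6, L=4; D->plug->A->R->F->L->A->refl->E->L'->H->R'->C->plug->C
Char 5 ('G'): step: R->7, L=4; G->plug->G->R->B->L->C->refl->G->L'->D->R'->E->plug->E
Char 6 ('C'): step: R->0, L->5 (L advanced); C->plug->C->R->E->L->H->refl->B->L'->A->R'->F->plug->H
Char 7 ('G'): step: R->1, L=5; G->plug->G->R->A->L->B->refl->H->L'->E->R'->H->plug->F
Char 8 ('D'): step: R->2, L=5; D->plug->A->R->C->L->F->refl->D->L'->G->R'->D->plug->A
Char 9 ('D'): step: R->3, L=5; D->plug->A->R->H->L->E->refl->A->L'->F->R'->C->plug->C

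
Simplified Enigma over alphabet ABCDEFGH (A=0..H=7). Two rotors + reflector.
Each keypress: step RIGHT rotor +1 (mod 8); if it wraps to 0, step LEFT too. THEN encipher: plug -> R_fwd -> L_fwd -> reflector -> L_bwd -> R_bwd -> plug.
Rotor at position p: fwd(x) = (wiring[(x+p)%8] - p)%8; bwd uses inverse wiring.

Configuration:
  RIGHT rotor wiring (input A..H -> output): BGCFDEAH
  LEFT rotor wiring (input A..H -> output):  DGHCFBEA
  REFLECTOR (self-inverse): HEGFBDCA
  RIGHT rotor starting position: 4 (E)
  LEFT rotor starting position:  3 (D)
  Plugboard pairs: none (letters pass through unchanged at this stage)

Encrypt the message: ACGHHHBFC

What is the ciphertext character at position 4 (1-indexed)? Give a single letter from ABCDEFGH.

Char 1 ('A'): step: R->5, L=3; A->plug->A->R->H->L->E->refl->B->L'->D->R'->B->plug->B
Char 2 ('C'): step: R->6, L=3; C->plug->C->R->D->L->B->refl->E->L'->H->R'->F->plug->F
Char 3 ('G'): step: R->7, L=3; G->plug->G->R->F->L->A->refl->H->L'->A->R'->A->plug->A
Char 4 ('H'): step: R->0, L->4 (L advanced); H->plug->H->R->H->L->G->refl->C->L'->F->R'->D->plug->D

D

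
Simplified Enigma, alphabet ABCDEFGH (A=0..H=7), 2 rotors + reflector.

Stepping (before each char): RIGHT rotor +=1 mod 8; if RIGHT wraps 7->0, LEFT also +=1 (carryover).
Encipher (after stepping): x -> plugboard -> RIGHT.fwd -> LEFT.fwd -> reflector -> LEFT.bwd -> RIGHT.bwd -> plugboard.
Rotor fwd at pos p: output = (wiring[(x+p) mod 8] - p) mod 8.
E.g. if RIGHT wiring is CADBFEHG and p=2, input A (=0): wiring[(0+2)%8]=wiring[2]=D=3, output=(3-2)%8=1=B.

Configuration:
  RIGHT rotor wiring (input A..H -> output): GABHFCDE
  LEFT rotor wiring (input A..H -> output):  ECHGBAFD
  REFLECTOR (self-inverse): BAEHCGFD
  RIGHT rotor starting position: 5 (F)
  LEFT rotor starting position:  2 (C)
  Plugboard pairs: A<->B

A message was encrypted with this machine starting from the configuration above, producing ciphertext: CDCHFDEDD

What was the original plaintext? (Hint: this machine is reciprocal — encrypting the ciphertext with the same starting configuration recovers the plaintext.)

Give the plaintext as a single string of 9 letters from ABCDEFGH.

Answer: EHFDEHBGF

Derivation:
Char 1 ('C'): step: R->6, L=2; C->plug->C->R->A->L->F->refl->G->L'->D->R'->E->plug->E
Char 2 ('D'): step: R->7, L=2; D->plug->D->R->C->L->H->refl->D->L'->E->R'->H->plug->H
Char 3 ('C'): step: R->0, L->3 (L advanced); C->plug->C->R->B->L->G->refl->F->L'->C->R'->F->plug->F
Char 4 ('H'): step: R->1, L=3; H->plug->H->R->F->L->B->refl->A->L'->E->R'->D->plug->D
Char 5 ('F'): step: R->2, L=3; F->plug->F->R->C->L->F->refl->G->L'->B->R'->E->plug->E
Char 6 ('D'): step: R->3, L=3; D->plug->D->R->A->L->D->refl->H->L'->G->R'->H->plug->H
Char 7 ('E'): step: R->4, L=3; E->plug->E->R->C->L->F->refl->G->L'->B->R'->A->plug->B
Char 8 ('D'): step: R->5, L=3; D->plug->D->R->B->L->G->refl->F->L'->C->R'->G->plug->G
Char 9 ('D'): step: R->6, L=3; D->plug->D->R->C->L->F->refl->G->L'->B->R'->F->plug->F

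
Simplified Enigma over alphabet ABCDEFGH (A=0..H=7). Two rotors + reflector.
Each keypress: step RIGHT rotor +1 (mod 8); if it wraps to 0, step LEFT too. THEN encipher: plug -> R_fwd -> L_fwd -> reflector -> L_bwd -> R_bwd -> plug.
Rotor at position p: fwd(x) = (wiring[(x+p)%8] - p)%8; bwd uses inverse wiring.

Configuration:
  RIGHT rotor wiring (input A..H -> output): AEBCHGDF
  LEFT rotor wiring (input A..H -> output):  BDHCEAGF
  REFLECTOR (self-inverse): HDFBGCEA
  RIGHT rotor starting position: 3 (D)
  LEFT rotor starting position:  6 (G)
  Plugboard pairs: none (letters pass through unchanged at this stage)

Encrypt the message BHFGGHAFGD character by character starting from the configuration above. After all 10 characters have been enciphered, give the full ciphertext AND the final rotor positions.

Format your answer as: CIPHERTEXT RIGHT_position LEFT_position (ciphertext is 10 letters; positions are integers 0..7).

Char 1 ('B'): step: R->4, L=6; B->plug->B->R->C->L->D->refl->B->L'->E->R'->E->plug->E
Char 2 ('H'): step: R->5, L=6; H->plug->H->R->C->L->D->refl->B->L'->E->R'->F->plug->F
Char 3 ('F'): step: R->6, L=6; F->plug->F->R->E->L->B->refl->D->L'->C->R'->C->plug->C
Char 4 ('G'): step: R->7, L=6; G->plug->G->R->H->L->C->refl->F->L'->D->R'->E->plug->E
Char 5 ('G'): step: R->0, L->7 (L advanced); G->plug->G->R->D->L->A->refl->H->L'->H->R'->E->plug->E
Char 6 ('H'): step: R->1, L=7; H->plug->H->R->H->L->H->refl->A->L'->D->R'->A->plug->A
Char 7 ('A'): step: R->2, L=7; A->plug->A->R->H->L->H->refl->A->L'->D->R'->F->plug->F
Char 8 ('F'): step: R->3, L=7; F->plug->F->R->F->L->F->refl->C->L'->B->R'->G->plug->G
Char 9 ('G'): step: R->4, L=7; G->plug->G->R->F->L->F->refl->C->L'->B->R'->D->plug->D
Char 10 ('D'): step: R->5, L=7; D->plug->D->R->D->L->A->refl->H->L'->H->R'->E->plug->E
Final: ciphertext=EFCEEAFGDE, RIGHT=5, LEFT=7

Answer: EFCEEAFGDE 5 7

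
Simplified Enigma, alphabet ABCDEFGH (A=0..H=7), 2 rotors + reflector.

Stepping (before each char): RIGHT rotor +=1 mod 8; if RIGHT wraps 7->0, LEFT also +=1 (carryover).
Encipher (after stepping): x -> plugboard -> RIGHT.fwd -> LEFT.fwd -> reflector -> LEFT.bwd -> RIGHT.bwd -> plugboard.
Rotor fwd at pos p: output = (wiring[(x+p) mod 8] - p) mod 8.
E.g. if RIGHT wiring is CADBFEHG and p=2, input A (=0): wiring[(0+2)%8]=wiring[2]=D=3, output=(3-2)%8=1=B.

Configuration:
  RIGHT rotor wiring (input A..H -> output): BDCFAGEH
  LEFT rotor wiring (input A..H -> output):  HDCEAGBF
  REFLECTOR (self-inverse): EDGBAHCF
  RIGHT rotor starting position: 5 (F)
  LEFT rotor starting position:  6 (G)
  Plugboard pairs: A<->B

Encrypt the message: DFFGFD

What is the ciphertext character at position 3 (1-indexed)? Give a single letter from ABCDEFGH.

Char 1 ('D'): step: R->6, L=6; D->plug->D->R->F->L->G->refl->C->L'->G->R'->A->plug->B
Char 2 ('F'): step: R->7, L=6; F->plug->F->R->B->L->H->refl->F->L'->D->R'->D->plug->D
Char 3 ('F'): step: R->0, L->7 (L advanced); F->plug->F->R->G->L->H->refl->F->L'->E->R'->G->plug->G

G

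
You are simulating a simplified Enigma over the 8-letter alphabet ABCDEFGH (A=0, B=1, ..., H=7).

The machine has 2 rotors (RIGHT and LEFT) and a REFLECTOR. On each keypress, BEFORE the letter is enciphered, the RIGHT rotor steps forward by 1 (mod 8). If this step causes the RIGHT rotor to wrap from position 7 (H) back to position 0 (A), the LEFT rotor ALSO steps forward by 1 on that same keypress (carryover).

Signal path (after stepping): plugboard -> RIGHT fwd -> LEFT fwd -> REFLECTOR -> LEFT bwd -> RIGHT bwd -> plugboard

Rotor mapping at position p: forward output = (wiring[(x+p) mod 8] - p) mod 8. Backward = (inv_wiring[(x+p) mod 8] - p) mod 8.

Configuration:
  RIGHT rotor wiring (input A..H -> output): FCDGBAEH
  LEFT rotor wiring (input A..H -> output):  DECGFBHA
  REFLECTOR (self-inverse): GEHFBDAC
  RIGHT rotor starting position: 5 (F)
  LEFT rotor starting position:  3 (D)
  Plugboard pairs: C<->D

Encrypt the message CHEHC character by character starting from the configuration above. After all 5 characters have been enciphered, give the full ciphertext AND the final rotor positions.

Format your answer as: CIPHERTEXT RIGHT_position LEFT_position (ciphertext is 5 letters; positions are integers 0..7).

Answer: FFBEF 2 4

Derivation:
Char 1 ('C'): step: R->6, L=3; C->plug->D->R->E->L->F->refl->D->L'->A->R'->F->plug->F
Char 2 ('H'): step: R->7, L=3; H->plug->H->R->F->L->A->refl->G->L'->C->R'->F->plug->F
Char 3 ('E'): step: R->0, L->4 (L advanced); E->plug->E->R->B->L->F->refl->D->L'->C->R'->B->plug->B
Char 4 ('H'): step: R->1, L=4; H->plug->H->R->E->L->H->refl->C->L'->H->R'->E->plug->E
Char 5 ('C'): step: R->2, L=4; C->plug->D->R->G->L->G->refl->A->L'->F->R'->F->plug->F
Final: ciphertext=FFBEF, RIGHT=2, LEFT=4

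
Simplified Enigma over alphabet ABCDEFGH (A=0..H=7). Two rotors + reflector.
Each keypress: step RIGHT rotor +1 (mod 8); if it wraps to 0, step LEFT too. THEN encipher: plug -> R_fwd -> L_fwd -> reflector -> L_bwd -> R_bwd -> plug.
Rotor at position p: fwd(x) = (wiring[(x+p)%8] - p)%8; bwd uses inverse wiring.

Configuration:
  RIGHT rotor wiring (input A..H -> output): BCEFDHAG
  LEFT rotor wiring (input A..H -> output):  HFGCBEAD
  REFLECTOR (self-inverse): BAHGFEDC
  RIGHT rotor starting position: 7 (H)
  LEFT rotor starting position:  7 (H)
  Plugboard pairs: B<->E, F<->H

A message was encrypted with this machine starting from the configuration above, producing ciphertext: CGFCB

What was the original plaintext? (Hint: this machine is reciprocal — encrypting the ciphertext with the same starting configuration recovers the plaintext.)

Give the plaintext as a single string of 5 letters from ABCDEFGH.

Answer: FAEHF

Derivation:
Char 1 ('C'): step: R->0, L->0 (L advanced); C->plug->C->R->E->L->B->refl->A->L'->G->R'->H->plug->F
Char 2 ('G'): step: R->1, L=0; G->plug->G->R->F->L->E->refl->F->L'->B->R'->A->plug->A
Char 3 ('F'): step: R->2, L=0; F->plug->H->R->A->L->H->refl->C->L'->D->R'->B->plug->E
Char 4 ('C'): step: R->3, L=0; C->plug->C->R->E->L->B->refl->A->L'->G->R'->F->plug->H
Char 5 ('B'): step: R->4, L=0; B->plug->E->R->F->L->E->refl->F->L'->B->R'->H->plug->F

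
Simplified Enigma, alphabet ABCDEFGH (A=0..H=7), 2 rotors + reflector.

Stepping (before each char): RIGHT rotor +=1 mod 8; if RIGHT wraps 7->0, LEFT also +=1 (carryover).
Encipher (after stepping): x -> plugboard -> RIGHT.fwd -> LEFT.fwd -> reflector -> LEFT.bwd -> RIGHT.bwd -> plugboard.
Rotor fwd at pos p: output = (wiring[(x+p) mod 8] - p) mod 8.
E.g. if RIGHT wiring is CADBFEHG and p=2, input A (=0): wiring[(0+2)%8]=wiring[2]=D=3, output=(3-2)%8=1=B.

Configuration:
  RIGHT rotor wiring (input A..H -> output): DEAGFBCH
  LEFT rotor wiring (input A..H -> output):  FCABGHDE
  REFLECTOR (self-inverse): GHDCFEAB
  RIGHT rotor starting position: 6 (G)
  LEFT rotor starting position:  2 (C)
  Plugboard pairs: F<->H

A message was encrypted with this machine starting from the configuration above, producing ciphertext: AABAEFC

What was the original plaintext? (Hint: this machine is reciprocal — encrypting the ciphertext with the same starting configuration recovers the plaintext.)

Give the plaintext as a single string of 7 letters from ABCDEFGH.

Char 1 ('A'): step: R->7, L=2; A->plug->A->R->A->L->G->refl->A->L'->H->R'->E->plug->E
Char 2 ('A'): step: R->0, L->3 (L advanced); A->plug->A->R->D->L->A->refl->G->L'->A->R'->C->plug->C
Char 3 ('B'): step: R->1, L=3; B->plug->B->R->H->L->F->refl->E->L'->C->R'->H->plug->F
Char 4 ('A'): step: R->2, L=3; A->plug->A->R->G->L->H->refl->B->L'->E->R'->B->plug->B
Char 5 ('E'): step: R->3, L=3; E->plug->E->R->E->L->B->refl->H->L'->G->R'->C->plug->C
Char 6 ('F'): step: R->4, L=3; F->plug->H->R->C->L->E->refl->F->L'->H->R'->E->plug->E
Char 7 ('C'): step: R->5, L=3; C->plug->C->R->C->L->E->refl->F->L'->H->R'->E->plug->E

Answer: ECFBCEE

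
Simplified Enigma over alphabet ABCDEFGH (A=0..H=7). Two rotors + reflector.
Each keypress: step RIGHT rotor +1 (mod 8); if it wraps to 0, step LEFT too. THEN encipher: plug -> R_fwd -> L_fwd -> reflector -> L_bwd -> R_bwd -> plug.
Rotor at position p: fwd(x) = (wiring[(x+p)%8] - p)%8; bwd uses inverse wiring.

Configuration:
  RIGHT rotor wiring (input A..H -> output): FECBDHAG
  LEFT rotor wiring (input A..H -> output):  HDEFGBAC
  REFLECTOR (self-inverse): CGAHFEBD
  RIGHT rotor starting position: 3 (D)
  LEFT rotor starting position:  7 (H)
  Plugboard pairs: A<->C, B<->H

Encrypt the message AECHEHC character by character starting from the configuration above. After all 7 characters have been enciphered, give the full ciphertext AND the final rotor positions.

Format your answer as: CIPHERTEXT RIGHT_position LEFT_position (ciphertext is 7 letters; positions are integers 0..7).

Answer: CGFBAAA 2 0

Derivation:
Char 1 ('A'): step: R->4, L=7; A->plug->C->R->E->L->G->refl->B->L'->H->R'->A->plug->C
Char 2 ('E'): step: R->5, L=7; E->plug->E->R->H->L->B->refl->G->L'->E->R'->G->plug->G
Char 3 ('C'): step: R->6, L=7; C->plug->A->R->C->L->E->refl->F->L'->D->R'->F->plug->F
Char 4 ('H'): step: R->7, L=7; H->plug->B->R->G->L->C->refl->A->L'->B->R'->H->plug->B
Char 5 ('E'): step: R->0, L->0 (L advanced); E->plug->E->R->D->L->F->refl->E->L'->C->R'->C->plug->A
Char 6 ('H'): step: R->1, L=0; H->plug->B->R->B->L->D->refl->H->L'->A->R'->C->plug->A
Char 7 ('C'): step: R->2, L=0; C->plug->A->R->A->L->H->refl->D->L'->B->R'->C->plug->A
Final: ciphertext=CGFBAAA, RIGHT=2, LEFT=0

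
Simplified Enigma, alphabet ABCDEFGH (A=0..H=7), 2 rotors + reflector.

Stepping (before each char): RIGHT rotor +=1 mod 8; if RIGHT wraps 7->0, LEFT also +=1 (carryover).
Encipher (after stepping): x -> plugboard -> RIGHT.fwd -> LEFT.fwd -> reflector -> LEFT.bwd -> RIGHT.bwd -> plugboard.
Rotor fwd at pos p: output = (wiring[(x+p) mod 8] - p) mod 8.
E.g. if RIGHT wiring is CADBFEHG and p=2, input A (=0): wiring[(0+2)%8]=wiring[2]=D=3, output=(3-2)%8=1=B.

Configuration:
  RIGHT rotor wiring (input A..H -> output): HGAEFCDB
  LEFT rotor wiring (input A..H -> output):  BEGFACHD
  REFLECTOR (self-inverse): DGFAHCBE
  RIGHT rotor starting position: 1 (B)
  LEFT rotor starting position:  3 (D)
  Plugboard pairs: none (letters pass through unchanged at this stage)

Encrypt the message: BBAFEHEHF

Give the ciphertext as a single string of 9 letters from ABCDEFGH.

Answer: CGHDBCFDE

Derivation:
Char 1 ('B'): step: R->2, L=3; B->plug->B->R->C->L->H->refl->E->L'->D->R'->C->plug->C
Char 2 ('B'): step: R->3, L=3; B->plug->B->R->C->L->H->refl->E->L'->D->R'->G->plug->G
Char 3 ('A'): step: R->4, L=3; A->plug->A->R->B->L->F->refl->C->L'->A->R'->H->plug->H
Char 4 ('F'): step: R->5, L=3; F->plug->F->R->D->L->E->refl->H->L'->C->R'->D->plug->D
Char 5 ('E'): step: R->6, L=3; E->plug->E->R->C->L->H->refl->E->L'->D->R'->B->plug->B
Char 6 ('H'): step: R->7, L=3; H->plug->H->R->E->L->A->refl->D->L'->H->R'->C->plug->C
Char 7 ('E'): step: R->0, L->4 (L advanced); E->plug->E->R->F->L->A->refl->D->L'->C->R'->F->plug->F
Char 8 ('H'): step: R->1, L=4; H->plug->H->R->G->L->C->refl->F->L'->E->R'->D->plug->D
Char 9 ('F'): step: R->2, L=4; F->plug->F->R->H->L->B->refl->G->L'->B->R'->E->plug->E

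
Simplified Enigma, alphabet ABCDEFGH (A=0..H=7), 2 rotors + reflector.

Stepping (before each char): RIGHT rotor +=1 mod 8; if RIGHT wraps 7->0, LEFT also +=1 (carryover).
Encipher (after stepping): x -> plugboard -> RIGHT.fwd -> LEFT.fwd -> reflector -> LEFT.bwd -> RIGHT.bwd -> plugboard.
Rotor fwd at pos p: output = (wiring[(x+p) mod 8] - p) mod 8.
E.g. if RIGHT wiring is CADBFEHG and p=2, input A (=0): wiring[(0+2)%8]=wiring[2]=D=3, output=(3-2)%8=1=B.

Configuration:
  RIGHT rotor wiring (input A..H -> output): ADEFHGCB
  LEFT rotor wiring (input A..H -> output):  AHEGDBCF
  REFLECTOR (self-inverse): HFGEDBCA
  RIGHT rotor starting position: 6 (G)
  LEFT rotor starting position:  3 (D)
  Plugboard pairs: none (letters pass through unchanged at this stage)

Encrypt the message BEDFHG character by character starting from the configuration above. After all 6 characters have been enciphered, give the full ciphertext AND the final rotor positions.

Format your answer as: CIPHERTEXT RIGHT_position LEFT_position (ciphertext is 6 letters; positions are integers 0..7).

Char 1 ('B'): step: R->7, L=3; B->plug->B->R->B->L->A->refl->H->L'->D->R'->H->plug->H
Char 2 ('E'): step: R->0, L->4 (L advanced); E->plug->E->R->H->L->C->refl->G->L'->C->R'->G->plug->G
Char 3 ('D'): step: R->1, L=4; D->plug->D->R->G->L->A->refl->H->L'->A->R'->G->plug->G
Char 4 ('F'): step: R->2, L=4; F->plug->F->R->H->L->C->refl->G->L'->C->R'->A->plug->A
Char 5 ('H'): step: R->3, L=4; H->plug->H->R->B->L->F->refl->B->L'->D->R'->C->plug->C
Char 6 ('G'): step: R->4, L=4; G->plug->G->R->A->L->H->refl->A->L'->G->R'->C->plug->C
Final: ciphertext=HGGACC, RIGHT=4, LEFT=4

Answer: HGGACC 4 4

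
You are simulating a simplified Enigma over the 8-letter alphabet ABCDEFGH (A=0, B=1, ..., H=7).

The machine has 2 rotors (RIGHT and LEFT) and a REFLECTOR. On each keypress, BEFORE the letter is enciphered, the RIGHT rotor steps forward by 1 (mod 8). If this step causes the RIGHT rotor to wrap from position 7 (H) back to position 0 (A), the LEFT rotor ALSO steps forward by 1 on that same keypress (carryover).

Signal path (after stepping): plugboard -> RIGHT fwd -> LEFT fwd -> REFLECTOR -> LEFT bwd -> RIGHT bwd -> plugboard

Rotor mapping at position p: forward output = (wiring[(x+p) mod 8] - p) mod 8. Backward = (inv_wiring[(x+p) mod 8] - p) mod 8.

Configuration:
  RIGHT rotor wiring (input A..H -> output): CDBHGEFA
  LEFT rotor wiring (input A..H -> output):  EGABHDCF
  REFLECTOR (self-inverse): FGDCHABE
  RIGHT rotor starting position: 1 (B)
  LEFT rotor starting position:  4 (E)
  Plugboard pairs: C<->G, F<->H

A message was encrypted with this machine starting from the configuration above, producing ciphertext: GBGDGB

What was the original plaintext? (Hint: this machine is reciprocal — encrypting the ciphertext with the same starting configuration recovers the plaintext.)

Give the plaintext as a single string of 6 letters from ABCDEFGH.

Answer: ADEBAD

Derivation:
Char 1 ('G'): step: R->2, L=4; G->plug->C->R->E->L->A->refl->F->L'->H->R'->A->plug->A
Char 2 ('B'): step: R->3, L=4; B->plug->B->R->D->L->B->refl->G->L'->C->R'->D->plug->D
Char 3 ('G'): step: R->4, L=4; G->plug->C->R->B->L->H->refl->E->L'->G->R'->E->plug->E
Char 4 ('D'): step: R->5, L=4; D->plug->D->R->F->L->C->refl->D->L'->A->R'->B->plug->B
Char 5 ('G'): step: R->6, L=4; G->plug->C->R->E->L->A->refl->F->L'->H->R'->A->plug->A
Char 6 ('B'): step: R->7, L=4; B->plug->B->R->D->L->B->refl->G->L'->C->R'->D->plug->D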